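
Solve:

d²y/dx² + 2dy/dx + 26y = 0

Characteristic equation: r² + 2r + 26 = 0
Roots: r = -1 ± 5i (complex conjugates)
General solution: y = e^(-x)(C₁cos(5x) + C₂sin(5x))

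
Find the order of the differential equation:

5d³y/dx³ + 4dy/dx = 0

The order is 3 (highest derivative is of order 3).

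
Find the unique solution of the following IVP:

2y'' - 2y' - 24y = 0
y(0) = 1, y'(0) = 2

General solution: y = C₁e^(4x) + C₂e^(-3x)
Applying ICs: C₁ = 5/7, C₂ = 2/7
Particular solution: y = (5/7)e^(4x) + (2/7)e^(-3x)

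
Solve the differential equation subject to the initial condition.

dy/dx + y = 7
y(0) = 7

General solution: y = 7 + Ce^(-x)
Applying y(0) = 7: C = 7 - 7 = 0
Particular solution: y = 7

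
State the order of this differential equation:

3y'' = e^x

The order is 2 (highest derivative is of order 2).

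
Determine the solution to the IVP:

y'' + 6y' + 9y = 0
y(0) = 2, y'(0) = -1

General solution: y = (C₁ + C₂x)e^(-3x)
Repeated root r = -3
Applying ICs: C₁ = 2, C₂ = 5
Particular solution: y = (2 + 5x)e^(-3x)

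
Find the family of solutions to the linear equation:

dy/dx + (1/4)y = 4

Using integrating factor method:

General solution: y = 16 + Ce^(-x/4)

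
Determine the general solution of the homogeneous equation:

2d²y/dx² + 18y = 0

Characteristic equation: 2r² + 18 = 0
Divide by 2: r² + 9 = 0
Roots: r = ±3i (complex conjugates)
General solution: y = C₁cos(3x) + C₂sin(3x)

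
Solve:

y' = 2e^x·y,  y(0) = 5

General solution: y = Ce^(2e^x)
Applying IC y(0) = 5:
Particular solution: y = 5e^(2(e^x - 1))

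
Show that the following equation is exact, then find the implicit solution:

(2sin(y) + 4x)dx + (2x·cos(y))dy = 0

Verify exactness: ∂M/∂y = ∂N/∂x ✓
Find F(x,y) such that ∂F/∂x = M, ∂F/∂y = N
Solution: 2x·sin(y) + 2x² = C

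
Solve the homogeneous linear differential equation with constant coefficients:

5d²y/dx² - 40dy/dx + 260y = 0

Characteristic equation: 5r² - 40r + 260 = 0
Divide by 5: r² - 8r + 52 = 0
Roots: r = 4 ± 6i (complex conjugates)
General solution: y = e^(4x)(C₁cos(6x) + C₂sin(6x))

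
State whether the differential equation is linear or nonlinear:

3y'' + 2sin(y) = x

Nonlinear (sin(y) is nonlinear in y)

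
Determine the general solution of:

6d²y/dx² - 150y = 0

Characteristic equation: 6r² - 150 = 0
Divide by 6: r² - 25 = 0
Roots: r = 5, -5 (distinct real)
General solution: y = C₁e^(5x) + C₂e^(-5x)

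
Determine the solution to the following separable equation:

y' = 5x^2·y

Separating variables and integrating:
ln|y| = 5x^3/3 + C

General solution: y = Ce^(5x^3/3)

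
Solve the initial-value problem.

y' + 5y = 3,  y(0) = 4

General solution: y = 3/5 + Ce^(-5x)
Applying y(0) = 4: C = 4 - 3/5 = 17/5
Particular solution: y = 3/5 + (17/5)e^(-5x)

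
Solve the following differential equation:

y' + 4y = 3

Using integrating factor method:

General solution: y = 3/4 + Ce^(-4x)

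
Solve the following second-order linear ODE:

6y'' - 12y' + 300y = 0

Characteristic equation: 6r² - 12r + 300 = 0
Divide by 6: r² - 2r + 50 = 0
Roots: r = 1 ± 7i (complex conjugates)
General solution: y = e^x(C₁cos(7x) + C₂sin(7x))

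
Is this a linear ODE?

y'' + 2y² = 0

No. Nonlinear (y² term)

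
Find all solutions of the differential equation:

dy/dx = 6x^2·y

Separating variables and integrating:
ln|y| = 2x^3 + C

General solution: y = Ce^(2x^3)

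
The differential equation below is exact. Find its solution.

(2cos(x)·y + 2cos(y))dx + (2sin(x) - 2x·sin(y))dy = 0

Verify exactness: ∂M/∂y = ∂N/∂x ✓
Find F(x,y) such that ∂F/∂x = M, ∂F/∂y = N
Solution: 2sin(x)·y + 2x·cos(y) = C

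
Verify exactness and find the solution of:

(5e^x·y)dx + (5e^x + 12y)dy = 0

Verify exactness: ∂M/∂y = ∂N/∂x ✓
Find F(x,y) such that ∂F/∂x = M, ∂F/∂y = N
Solution: 5e^x·y + 6y² = C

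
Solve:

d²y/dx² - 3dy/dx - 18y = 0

Characteristic equation: r² - 3r - 18 = 0
Roots: r = 6, -3 (distinct real)
General solution: y = C₁e^(6x) + C₂e^(-3x)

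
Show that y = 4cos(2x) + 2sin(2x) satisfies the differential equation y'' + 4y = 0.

Verification:
y'' = -16cos(2x) - 8sin(2x)
y'' + 4y = 0 ✓

Yes, it is a solution.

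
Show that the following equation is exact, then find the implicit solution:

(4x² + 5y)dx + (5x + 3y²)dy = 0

Verify exactness: ∂M/∂y = ∂N/∂x ✓
Find F(x,y) such that ∂F/∂x = M, ∂F/∂y = N
Solution: 4x³/3 + 5xy + y³ = C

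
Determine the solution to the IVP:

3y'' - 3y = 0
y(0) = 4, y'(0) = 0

General solution: y = C₁e^x + C₂e^(-x)
Applying ICs: C₁ = 2, C₂ = 2
Particular solution: y = 2e^x + 2e^(-x)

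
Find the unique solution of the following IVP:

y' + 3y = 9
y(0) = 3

General solution: y = 3 + Ce^(-3x)
Applying y(0) = 3: C = 3 - 3 = 0
Particular solution: y = 3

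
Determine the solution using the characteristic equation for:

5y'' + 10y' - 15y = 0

Characteristic equation: 5r² + 10r - 15 = 0
Divide by 5: r² + 2r - 3 = 0
Roots: r = 1, -3 (distinct real)
General solution: y = C₁e^x + C₂e^(-3x)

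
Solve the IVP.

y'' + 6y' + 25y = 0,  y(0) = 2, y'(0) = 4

General solution: y = e^(-3x)(C₁cos(4x) + C₂sin(4x))
Complex roots r = -3 ± 4i
Applying ICs: C₁ = 2, C₂ = 5/2
Particular solution: y = e^(-3x)(2cos(4x) + (5/2)sin(4x))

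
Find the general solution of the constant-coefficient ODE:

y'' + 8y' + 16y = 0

Characteristic equation: r² + 8r + 16 = 0
Factored: (r + 4)² = 0
Repeated root: r = -4
General solution: y = (C₁ + C₂x)e^(-4x)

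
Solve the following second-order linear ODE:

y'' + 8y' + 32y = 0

Characteristic equation: r² + 8r + 32 = 0
Roots: r = -4 ± 4i (complex conjugates)
General solution: y = e^(-4x)(C₁cos(4x) + C₂sin(4x))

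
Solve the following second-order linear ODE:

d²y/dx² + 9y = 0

Characteristic equation: r² + 9 = 0
Roots: r = ±3i (complex conjugates)
General solution: y = C₁cos(3x) + C₂sin(3x)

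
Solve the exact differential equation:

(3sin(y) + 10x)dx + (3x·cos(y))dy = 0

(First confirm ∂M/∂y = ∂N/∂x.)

Verify exactness: ∂M/∂y = ∂N/∂x ✓
Find F(x,y) such that ∂F/∂x = M, ∂F/∂y = N
Solution: 3x·sin(y) + 5x² = C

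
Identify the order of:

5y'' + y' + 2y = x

The order is 2 (highest derivative is of order 2).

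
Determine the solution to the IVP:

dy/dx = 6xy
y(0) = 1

General solution: y = Ce^(3x²)
Applying IC y(0) = 1:
Particular solution: y = e^(3x²)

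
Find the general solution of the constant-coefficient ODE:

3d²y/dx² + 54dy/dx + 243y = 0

Characteristic equation: 3r² + 54r + 243 = 0
Divide by 3: r² + 18r + 81 = 0
Factored: (r + 9)² = 0
Repeated root: r = -9
General solution: y = (C₁ + C₂x)e^(-9x)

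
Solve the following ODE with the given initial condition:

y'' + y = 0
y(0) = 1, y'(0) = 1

General solution: y = C₁cos(x) + C₂sin(x)
Complex roots r = ±i
Applying ICs: C₁ = 1, C₂ = 1
Particular solution: y = cos(x) + sin(x)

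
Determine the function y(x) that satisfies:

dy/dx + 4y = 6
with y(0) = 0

General solution: y = 3/2 + Ce^(-4x)
Applying y(0) = 0: C = 0 - 3/2 = -3/2
Particular solution: y = 3/2 - (3/2)e^(-4x)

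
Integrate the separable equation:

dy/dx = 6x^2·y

Separating variables and integrating:
ln|y| = 2x^3 + C

General solution: y = Ce^(2x^3)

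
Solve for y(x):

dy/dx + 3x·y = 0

Using integrating factor method:

General solution: y = Ce^(-3x^2/2)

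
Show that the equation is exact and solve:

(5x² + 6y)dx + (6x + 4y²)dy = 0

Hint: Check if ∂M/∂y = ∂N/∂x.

Verify exactness: ∂M/∂y = ∂N/∂x ✓
Find F(x,y) such that ∂F/∂x = M, ∂F/∂y = N
Solution: 5x³/3 + 6xy + 4y³/3 = C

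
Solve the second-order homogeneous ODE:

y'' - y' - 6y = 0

Characteristic equation: r² - r - 6 = 0
Roots: r = 3, -2 (distinct real)
General solution: y = C₁e^(3x) + C₂e^(-2x)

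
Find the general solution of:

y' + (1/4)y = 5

Using integrating factor method:

General solution: y = 20 + Ce^(-x/4)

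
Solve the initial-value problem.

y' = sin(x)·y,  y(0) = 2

General solution: y = Ce^(-cos(x))
Applying IC y(0) = 2:
Particular solution: y = 2e^(1-cos(x))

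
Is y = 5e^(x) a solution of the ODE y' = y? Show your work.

Verification:
y = 5e^(x)
y' = 5e^(x)
y = 5e^(x)
y' = y ✓

Yes, it is a solution.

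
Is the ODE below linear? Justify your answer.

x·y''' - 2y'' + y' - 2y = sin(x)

Yes. Linear (y and its derivatives appear to the first power only, no products of y terms)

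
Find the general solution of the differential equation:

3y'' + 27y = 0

Characteristic equation: 3r² + 27 = 0
Divide by 3: r² + 9 = 0
Roots: r = ±3i (complex conjugates)
General solution: y = C₁cos(3x) + C₂sin(3x)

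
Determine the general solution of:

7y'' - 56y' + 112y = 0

Characteristic equation: 7r² - 56r + 112 = 0
Divide by 7: r² - 8r + 16 = 0
Factored: (r - 4)² = 0
Repeated root: r = 4
General solution: y = (C₁ + C₂x)e^(4x)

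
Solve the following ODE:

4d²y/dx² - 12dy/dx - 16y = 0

Characteristic equation: 4r² - 12r - 16 = 0
Divide by 4: r² - 3r - 4 = 0
Roots: r = 4, -1 (distinct real)
General solution: y = C₁e^(4x) + C₂e^(-x)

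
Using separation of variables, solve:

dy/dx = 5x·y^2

Separating variables and integrating:
-1/y = 5x^2/2 + C

General solution: y^-1 = (-5/2)x^2 + C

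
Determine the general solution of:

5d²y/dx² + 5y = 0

Characteristic equation: 5r² + 5 = 0
Divide by 5: r² + 1 = 0
Roots: r = ±i (complex conjugates)
General solution: y = C₁cos(x) + C₂sin(x)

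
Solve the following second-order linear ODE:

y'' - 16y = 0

Characteristic equation: r² - 16 = 0
Roots: r = 4, -4 (distinct real)
General solution: y = C₁e^(4x) + C₂e^(-4x)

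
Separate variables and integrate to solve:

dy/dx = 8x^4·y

Separating variables and integrating:
ln|y| = 8x^5/5 + C

General solution: y = Ce^(8x^5/5)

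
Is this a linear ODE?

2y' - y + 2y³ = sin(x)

No. Nonlinear (y³ term)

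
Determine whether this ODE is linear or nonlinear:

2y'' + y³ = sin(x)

Nonlinear (y³ term)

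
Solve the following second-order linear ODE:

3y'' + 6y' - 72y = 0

Characteristic equation: 3r² + 6r - 72 = 0
Divide by 3: r² + 2r - 24 = 0
Roots: r = 4, -6 (distinct real)
General solution: y = C₁e^(4x) + C₂e^(-6x)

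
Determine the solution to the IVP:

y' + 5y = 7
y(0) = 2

General solution: y = 7/5 + Ce^(-5x)
Applying y(0) = 2: C = 2 - 7/5 = 3/5
Particular solution: y = 7/5 + (3/5)e^(-5x)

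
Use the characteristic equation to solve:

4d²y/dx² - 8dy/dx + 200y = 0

Characteristic equation: 4r² - 8r + 200 = 0
Divide by 4: r² - 2r + 50 = 0
Roots: r = 1 ± 7i (complex conjugates)
General solution: y = e^x(C₁cos(7x) + C₂sin(7x))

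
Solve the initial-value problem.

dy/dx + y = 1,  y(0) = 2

General solution: y = 1 + Ce^(-x)
Applying y(0) = 2: C = 2 - 1 = 1
Particular solution: y = 1 + e^(-x)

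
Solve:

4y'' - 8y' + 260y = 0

Characteristic equation: 4r² - 8r + 260 = 0
Divide by 4: r² - 2r + 65 = 0
Roots: r = 1 ± 8i (complex conjugates)
General solution: y = e^x(C₁cos(8x) + C₂sin(8x))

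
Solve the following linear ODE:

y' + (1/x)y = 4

Using integrating factor method:

General solution: y = 2x + C/x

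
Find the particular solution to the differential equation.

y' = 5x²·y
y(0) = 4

General solution: y = Ce^(5x³/3)
Applying IC y(0) = 4:
Particular solution: y = 4e^(5x³/3)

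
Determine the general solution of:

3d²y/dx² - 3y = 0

Characteristic equation: 3r² - 3 = 0
Divide by 3: r² - 1 = 0
Roots: r = 1, -1 (distinct real)
General solution: y = C₁e^x + C₂e^(-x)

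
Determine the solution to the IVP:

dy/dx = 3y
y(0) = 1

General solution: y = Ce^(3x)
Applying IC y(0) = 1:
Particular solution: y = e^(3x)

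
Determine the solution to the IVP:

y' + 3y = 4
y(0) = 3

General solution: y = 4/3 + Ce^(-3x)
Applying y(0) = 3: C = 3 - 4/3 = 5/3
Particular solution: y = 4/3 + (5/3)e^(-3x)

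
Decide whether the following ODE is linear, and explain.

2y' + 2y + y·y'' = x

Nonlinear (y·y'' term)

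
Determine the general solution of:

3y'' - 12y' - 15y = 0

Characteristic equation: 3r² - 12r - 15 = 0
Divide by 3: r² - 4r - 5 = 0
Roots: r = 5, -1 (distinct real)
General solution: y = C₁e^(5x) + C₂e^(-x)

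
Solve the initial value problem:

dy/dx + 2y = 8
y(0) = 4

General solution: y = 4 + Ce^(-2x)
Applying y(0) = 4: C = 4 - 4 = 0
Particular solution: y = 4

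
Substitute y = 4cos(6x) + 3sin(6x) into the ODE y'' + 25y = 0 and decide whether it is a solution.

Verification:
y'' = -144cos(6x) - 108sin(6x)
y'' + 25y ≠ 0 (frequency mismatch: got 36 instead of 25)

No, it is not a solution.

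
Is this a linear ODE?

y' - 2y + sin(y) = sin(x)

No. Nonlinear (sin(y) is nonlinear in y)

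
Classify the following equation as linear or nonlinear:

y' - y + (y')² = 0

Nonlinear ((y')² term)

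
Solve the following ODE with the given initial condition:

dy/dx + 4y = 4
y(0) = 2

General solution: y = 1 + Ce^(-4x)
Applying y(0) = 2: C = 2 - 1 = 1
Particular solution: y = 1 + e^(-4x)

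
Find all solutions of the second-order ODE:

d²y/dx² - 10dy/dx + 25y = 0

Characteristic equation: r² - 10r + 25 = 0
Factored: (r - 5)² = 0
Repeated root: r = 5
General solution: y = (C₁ + C₂x)e^(5x)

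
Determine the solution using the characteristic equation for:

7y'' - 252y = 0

Characteristic equation: 7r² - 252 = 0
Divide by 7: r² - 36 = 0
Roots: r = 6, -6 (distinct real)
General solution: y = C₁e^(6x) + C₂e^(-6x)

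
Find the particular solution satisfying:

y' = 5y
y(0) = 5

General solution: y = Ce^(5x)
Applying IC y(0) = 5:
Particular solution: y = 5e^(5x)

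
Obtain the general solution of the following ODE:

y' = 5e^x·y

Separating variables and integrating:
ln|y| = 5e^x + C

General solution: y = Ce^(5e^x)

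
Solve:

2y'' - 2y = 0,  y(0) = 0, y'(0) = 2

General solution: y = C₁e^x + C₂e^(-x)
Applying ICs: C₁ = 1, C₂ = -1
Particular solution: y = e^x - e^(-x)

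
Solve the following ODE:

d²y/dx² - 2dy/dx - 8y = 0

Characteristic equation: r² - 2r - 8 = 0
Roots: r = 4, -2 (distinct real)
General solution: y = C₁e^(4x) + C₂e^(-2x)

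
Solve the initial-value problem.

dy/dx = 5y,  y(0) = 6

General solution: y = Ce^(5x)
Applying IC y(0) = 6:
Particular solution: y = 6e^(5x)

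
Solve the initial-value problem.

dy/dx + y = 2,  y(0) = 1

General solution: y = 2 + Ce^(-x)
Applying y(0) = 1: C = 1 - 2 = -1
Particular solution: y = 2 - e^(-x)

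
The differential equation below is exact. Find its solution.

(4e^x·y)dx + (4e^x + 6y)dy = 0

Verify exactness: ∂M/∂y = ∂N/∂x ✓
Find F(x,y) such that ∂F/∂x = M, ∂F/∂y = N
Solution: 4e^x·y + 3y² = C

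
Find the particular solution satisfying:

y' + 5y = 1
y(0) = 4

General solution: y = 1/5 + Ce^(-5x)
Applying y(0) = 4: C = 4 - 1/5 = 19/5
Particular solution: y = 1/5 + (19/5)e^(-5x)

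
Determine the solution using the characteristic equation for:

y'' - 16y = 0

Characteristic equation: r² - 16 = 0
Roots: r = 4, -4 (distinct real)
General solution: y = C₁e^(4x) + C₂e^(-4x)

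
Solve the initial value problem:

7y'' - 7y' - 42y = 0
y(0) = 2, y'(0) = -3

General solution: y = C₁e^(3x) + C₂e^(-2x)
Applying ICs: C₁ = 1/5, C₂ = 9/5
Particular solution: y = (1/5)e^(3x) + (9/5)e^(-2x)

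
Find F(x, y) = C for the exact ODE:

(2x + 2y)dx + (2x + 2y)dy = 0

Verify exactness: ∂M/∂y = ∂N/∂x ✓
Find F(x,y) such that ∂F/∂x = M, ∂F/∂y = N
Solution: x² + 2xy + y² = C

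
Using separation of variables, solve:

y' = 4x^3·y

Separating variables and integrating:
ln|y| = x^4 + C

General solution: y = Ce^(x^4)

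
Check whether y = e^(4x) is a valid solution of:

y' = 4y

Verification:
y = e^(4x)
y' = 4e^(4x)
4y = 4e^(4x)
y' = 4y ✓

Yes, it is a solution.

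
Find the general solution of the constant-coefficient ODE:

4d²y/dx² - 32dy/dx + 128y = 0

Characteristic equation: 4r² - 32r + 128 = 0
Divide by 4: r² - 8r + 32 = 0
Roots: r = 4 ± 4i (complex conjugates)
General solution: y = e^(4x)(C₁cos(4x) + C₂sin(4x))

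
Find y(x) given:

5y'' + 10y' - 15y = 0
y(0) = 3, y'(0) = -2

General solution: y = C₁e^x + C₂e^(-3x)
Applying ICs: C₁ = 7/4, C₂ = 5/4
Particular solution: y = (7/4)e^x + (5/4)e^(-3x)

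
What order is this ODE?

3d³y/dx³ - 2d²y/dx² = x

The order is 3 (highest derivative is of order 3).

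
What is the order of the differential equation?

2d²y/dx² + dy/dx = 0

The order is 2 (highest derivative is of order 2).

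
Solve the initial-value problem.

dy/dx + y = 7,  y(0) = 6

General solution: y = 7 + Ce^(-x)
Applying y(0) = 6: C = 6 - 7 = -1
Particular solution: y = 7 - e^(-x)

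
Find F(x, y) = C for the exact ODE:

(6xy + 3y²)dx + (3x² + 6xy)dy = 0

Verify exactness: ∂M/∂y = ∂N/∂x ✓
Find F(x,y) such that ∂F/∂x = M, ∂F/∂y = N
Solution: 3x²y + 3xy² = C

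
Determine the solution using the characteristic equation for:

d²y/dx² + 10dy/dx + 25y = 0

Characteristic equation: r² + 10r + 25 = 0
Factored: (r + 5)² = 0
Repeated root: r = -5
General solution: y = (C₁ + C₂x)e^(-5x)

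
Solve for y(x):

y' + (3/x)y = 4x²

Using integrating factor method:

General solution: y = (2/3)x^3 + Cx^(-3)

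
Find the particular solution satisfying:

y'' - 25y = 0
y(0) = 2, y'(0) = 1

General solution: y = C₁e^(5x) + C₂e^(-5x)
Applying ICs: C₁ = 11/10, C₂ = 9/10
Particular solution: y = (11/10)e^(5x) + (9/10)e^(-5x)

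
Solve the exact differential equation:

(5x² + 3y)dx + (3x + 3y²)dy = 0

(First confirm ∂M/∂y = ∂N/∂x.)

Verify exactness: ∂M/∂y = ∂N/∂x ✓
Find F(x,y) such that ∂F/∂x = M, ∂F/∂y = N
Solution: 5x³/3 + 3xy + y³ = C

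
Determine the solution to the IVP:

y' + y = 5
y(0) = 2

General solution: y = 5 + Ce^(-x)
Applying y(0) = 2: C = 2 - 5 = -3
Particular solution: y = 5 - 3e^(-x)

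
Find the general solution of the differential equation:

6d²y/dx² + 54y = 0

Characteristic equation: 6r² + 54 = 0
Divide by 6: r² + 9 = 0
Roots: r = ±3i (complex conjugates)
General solution: y = C₁cos(3x) + C₂sin(3x)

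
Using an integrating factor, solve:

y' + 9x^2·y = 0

Using integrating factor method:

General solution: y = Ce^(-3x^3)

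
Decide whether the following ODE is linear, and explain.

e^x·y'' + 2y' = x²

Linear (y and its derivatives appear to the first power only, no products of y terms)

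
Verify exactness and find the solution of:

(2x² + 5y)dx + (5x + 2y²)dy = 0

Verify exactness: ∂M/∂y = ∂N/∂x ✓
Find F(x,y) such that ∂F/∂x = M, ∂F/∂y = N
Solution: 2x³/3 + 5xy + 2y³/3 = C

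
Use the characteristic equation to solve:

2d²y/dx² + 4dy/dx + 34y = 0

Characteristic equation: 2r² + 4r + 34 = 0
Divide by 2: r² + 2r + 17 = 0
Roots: r = -1 ± 4i (complex conjugates)
General solution: y = e^(-x)(C₁cos(4x) + C₂sin(4x))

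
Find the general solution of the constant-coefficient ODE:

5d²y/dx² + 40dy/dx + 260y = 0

Characteristic equation: 5r² + 40r + 260 = 0
Divide by 5: r² + 8r + 52 = 0
Roots: r = -4 ± 6i (complex conjugates)
General solution: y = e^(-4x)(C₁cos(6x) + C₂sin(6x))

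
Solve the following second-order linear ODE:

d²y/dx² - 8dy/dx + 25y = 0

Characteristic equation: r² - 8r + 25 = 0
Roots: r = 4 ± 3i (complex conjugates)
General solution: y = e^(4x)(C₁cos(3x) + C₂sin(3x))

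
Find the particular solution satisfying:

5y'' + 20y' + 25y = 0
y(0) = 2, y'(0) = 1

General solution: y = e^(-2x)(C₁cos(x) + C₂sin(x))
Complex roots r = -2 ± i
Applying ICs: C₁ = 2, C₂ = 5
Particular solution: y = e^(-2x)(2cos(x) + 5sin(x))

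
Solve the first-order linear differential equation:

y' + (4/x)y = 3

Using integrating factor method:

General solution: y = (3/5)x + Cx^(-4)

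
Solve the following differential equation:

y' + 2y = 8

Using integrating factor method:

General solution: y = 4 + Ce^(-2x)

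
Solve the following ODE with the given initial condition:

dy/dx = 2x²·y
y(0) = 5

General solution: y = Ce^(2x³/3)
Applying IC y(0) = 5:
Particular solution: y = 5e^(2x³/3)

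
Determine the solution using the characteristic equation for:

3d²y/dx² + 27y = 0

Characteristic equation: 3r² + 27 = 0
Divide by 3: r² + 9 = 0
Roots: r = ±3i (complex conjugates)
General solution: y = C₁cos(3x) + C₂sin(3x)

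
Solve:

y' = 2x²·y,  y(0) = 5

General solution: y = Ce^(2x³/3)
Applying IC y(0) = 5:
Particular solution: y = 5e^(2x³/3)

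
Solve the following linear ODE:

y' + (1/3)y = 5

Using integrating factor method:

General solution: y = 15 + Ce^(-x/3)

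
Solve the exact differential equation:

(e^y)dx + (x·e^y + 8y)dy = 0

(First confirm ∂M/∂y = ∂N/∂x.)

Verify exactness: ∂M/∂y = ∂N/∂x ✓
Find F(x,y) such that ∂F/∂x = M, ∂F/∂y = N
Solution: x·e^y + 4y² = C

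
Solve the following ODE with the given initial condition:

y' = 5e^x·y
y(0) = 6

General solution: y = Ce^(5e^x)
Applying IC y(0) = 6:
Particular solution: y = 6e^(5(e^x - 1))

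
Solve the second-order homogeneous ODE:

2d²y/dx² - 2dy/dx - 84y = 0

Characteristic equation: 2r² - 2r - 84 = 0
Divide by 2: r² - r - 42 = 0
Roots: r = 7, -6 (distinct real)
General solution: y = C₁e^(7x) + C₂e^(-6x)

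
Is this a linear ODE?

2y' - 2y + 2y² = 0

No. Nonlinear (y² term)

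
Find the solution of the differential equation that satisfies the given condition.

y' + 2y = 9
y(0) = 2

General solution: y = 9/2 + Ce^(-2x)
Applying y(0) = 2: C = 2 - 9/2 = -5/2
Particular solution: y = 9/2 - (5/2)e^(-2x)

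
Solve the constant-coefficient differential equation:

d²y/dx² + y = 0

Characteristic equation: r² + 1 = 0
Roots: r = ±i (complex conjugates)
General solution: y = C₁cos(x) + C₂sin(x)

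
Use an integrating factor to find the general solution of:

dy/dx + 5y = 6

Using integrating factor method:

General solution: y = 6/5 + Ce^(-5x)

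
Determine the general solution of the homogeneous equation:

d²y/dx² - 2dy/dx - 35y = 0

Characteristic equation: r² - 2r - 35 = 0
Roots: r = 7, -5 (distinct real)
General solution: y = C₁e^(7x) + C₂e^(-5x)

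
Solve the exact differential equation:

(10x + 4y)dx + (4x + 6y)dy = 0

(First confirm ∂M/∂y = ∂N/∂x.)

Verify exactness: ∂M/∂y = ∂N/∂x ✓
Find F(x,y) such that ∂F/∂x = M, ∂F/∂y = N
Solution: 5x² + 4xy + 3y² = C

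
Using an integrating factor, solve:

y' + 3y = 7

Using integrating factor method:

General solution: y = 7/3 + Ce^(-3x)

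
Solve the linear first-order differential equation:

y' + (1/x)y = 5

Using integrating factor method:

General solution: y = (5/2)x + C/x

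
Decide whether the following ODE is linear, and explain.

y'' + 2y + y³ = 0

Nonlinear (y³ term)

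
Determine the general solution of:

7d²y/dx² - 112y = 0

Characteristic equation: 7r² - 112 = 0
Divide by 7: r² - 16 = 0
Roots: r = 4, -4 (distinct real)
General solution: y = C₁e^(4x) + C₂e^(-4x)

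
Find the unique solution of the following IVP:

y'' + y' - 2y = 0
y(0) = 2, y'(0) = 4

General solution: y = C₁e^x + C₂e^(-2x)
Applying ICs: C₁ = 8/3, C₂ = -2/3
Particular solution: y = (8/3)e^x - (2/3)e^(-2x)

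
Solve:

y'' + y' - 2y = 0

Characteristic equation: r² + r - 2 = 0
Roots: r = 1, -2 (distinct real)
General solution: y = C₁e^x + C₂e^(-2x)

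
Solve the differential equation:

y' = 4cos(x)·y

Separating variables and integrating:
ln|y| = 4sin(x) + C

General solution: y = Ce^(4sin(x))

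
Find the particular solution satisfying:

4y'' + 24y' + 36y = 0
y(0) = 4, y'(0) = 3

General solution: y = (C₁ + C₂x)e^(-3x)
Repeated root r = -3
Applying ICs: C₁ = 4, C₂ = 15
Particular solution: y = (4 + 15x)e^(-3x)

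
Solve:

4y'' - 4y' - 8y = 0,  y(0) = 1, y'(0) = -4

General solution: y = C₁e^(2x) + C₂e^(-x)
Applying ICs: C₁ = -1, C₂ = 2
Particular solution: y = -e^(2x) + 2e^(-x)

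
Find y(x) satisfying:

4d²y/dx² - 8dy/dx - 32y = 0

Characteristic equation: 4r² - 8r - 32 = 0
Divide by 4: r² - 2r - 8 = 0
Roots: r = 4, -2 (distinct real)
General solution: y = C₁e^(4x) + C₂e^(-2x)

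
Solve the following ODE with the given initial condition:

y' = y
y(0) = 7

General solution: y = Ce^x
Applying IC y(0) = 7:
Particular solution: y = 7e^x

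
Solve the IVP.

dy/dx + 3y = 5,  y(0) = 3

General solution: y = 5/3 + Ce^(-3x)
Applying y(0) = 3: C = 3 - 5/3 = 4/3
Particular solution: y = 5/3 + (4/3)e^(-3x)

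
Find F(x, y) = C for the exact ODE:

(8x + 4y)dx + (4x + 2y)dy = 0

Verify exactness: ∂M/∂y = ∂N/∂x ✓
Find F(x,y) such that ∂F/∂x = M, ∂F/∂y = N
Solution: 4x² + 4xy + y² = C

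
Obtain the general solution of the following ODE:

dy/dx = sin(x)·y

Separating variables and integrating:
ln|y| = -cos(x) + C

General solution: y = Ce^(-cos(x))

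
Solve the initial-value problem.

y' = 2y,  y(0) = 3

General solution: y = Ce^(2x)
Applying IC y(0) = 3:
Particular solution: y = 3e^(2x)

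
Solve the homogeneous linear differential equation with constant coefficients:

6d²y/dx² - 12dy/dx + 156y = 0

Characteristic equation: 6r² - 12r + 156 = 0
Divide by 6: r² - 2r + 26 = 0
Roots: r = 1 ± 5i (complex conjugates)
General solution: y = e^x(C₁cos(5x) + C₂sin(5x))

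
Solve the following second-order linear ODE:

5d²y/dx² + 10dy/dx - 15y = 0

Characteristic equation: 5r² + 10r - 15 = 0
Divide by 5: r² + 2r - 3 = 0
Roots: r = 1, -3 (distinct real)
General solution: y = C₁e^x + C₂e^(-3x)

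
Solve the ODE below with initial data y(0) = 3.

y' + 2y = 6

General solution: y = 3 + Ce^(-2x)
Applying y(0) = 3: C = 3 - 3 = 0
Particular solution: y = 3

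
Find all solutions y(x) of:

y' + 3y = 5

Using integrating factor method:

General solution: y = 5/3 + Ce^(-3x)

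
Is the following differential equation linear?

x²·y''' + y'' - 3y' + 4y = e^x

Yes. Linear (y and its derivatives appear to the first power only, no products of y terms)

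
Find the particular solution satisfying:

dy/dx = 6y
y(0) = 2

General solution: y = Ce^(6x)
Applying IC y(0) = 2:
Particular solution: y = 2e^(6x)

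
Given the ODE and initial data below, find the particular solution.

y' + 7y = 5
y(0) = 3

General solution: y = 5/7 + Ce^(-7x)
Applying y(0) = 3: C = 3 - 5/7 = 16/7
Particular solution: y = 5/7 + (16/7)e^(-7x)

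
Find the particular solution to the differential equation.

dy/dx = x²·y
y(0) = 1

General solution: y = Ce^(x³/3)
Applying IC y(0) = 1:
Particular solution: y = e^(x³/3)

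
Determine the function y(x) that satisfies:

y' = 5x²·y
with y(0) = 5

General solution: y = Ce^(5x³/3)
Applying IC y(0) = 5:
Particular solution: y = 5e^(5x³/3)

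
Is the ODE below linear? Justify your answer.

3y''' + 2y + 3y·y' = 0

No. Nonlinear (product y·y')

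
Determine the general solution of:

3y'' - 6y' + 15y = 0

Characteristic equation: 3r² - 6r + 15 = 0
Divide by 3: r² - 2r + 5 = 0
Roots: r = 1 ± 2i (complex conjugates)
General solution: y = e^x(C₁cos(2x) + C₂sin(2x))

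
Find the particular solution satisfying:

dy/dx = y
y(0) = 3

General solution: y = Ce^x
Applying IC y(0) = 3:
Particular solution: y = 3e^x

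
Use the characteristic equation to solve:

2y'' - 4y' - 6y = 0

Characteristic equation: 2r² - 4r - 6 = 0
Divide by 2: r² - 2r - 3 = 0
Roots: r = 3, -1 (distinct real)
General solution: y = C₁e^(3x) + C₂e^(-x)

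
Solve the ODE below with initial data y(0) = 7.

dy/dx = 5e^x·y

General solution: y = Ce^(5e^x)
Applying IC y(0) = 7:
Particular solution: y = 7e^(5(e^x - 1))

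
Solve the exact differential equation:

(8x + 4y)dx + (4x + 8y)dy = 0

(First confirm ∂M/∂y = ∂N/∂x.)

Verify exactness: ∂M/∂y = ∂N/∂x ✓
Find F(x,y) such that ∂F/∂x = M, ∂F/∂y = N
Solution: 4x² + 4xy + 4y² = C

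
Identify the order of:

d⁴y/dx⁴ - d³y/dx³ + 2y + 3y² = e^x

The order is 4 (highest derivative is of order 4).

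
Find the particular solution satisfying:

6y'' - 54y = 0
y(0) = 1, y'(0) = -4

General solution: y = C₁e^(3x) + C₂e^(-3x)
Applying ICs: C₁ = -1/6, C₂ = 7/6
Particular solution: y = -(1/6)e^(3x) + (7/6)e^(-3x)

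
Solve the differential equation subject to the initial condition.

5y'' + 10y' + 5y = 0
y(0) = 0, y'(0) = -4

General solution: y = (C₁ + C₂x)e^(-x)
Repeated root r = -1
Applying ICs: C₁ = 0, C₂ = -4
Particular solution: y = -4xe^(-x)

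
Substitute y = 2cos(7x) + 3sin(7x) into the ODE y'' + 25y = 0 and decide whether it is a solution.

Verification:
y'' = -98cos(7x) - 147sin(7x)
y'' + 25y ≠ 0 (frequency mismatch: got 49 instead of 25)

No, it is not a solution.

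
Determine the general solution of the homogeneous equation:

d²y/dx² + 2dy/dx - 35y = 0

Characteristic equation: r² + 2r - 35 = 0
Roots: r = 5, -7 (distinct real)
General solution: y = C₁e^(5x) + C₂e^(-7x)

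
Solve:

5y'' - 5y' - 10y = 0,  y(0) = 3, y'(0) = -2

General solution: y = C₁e^(2x) + C₂e^(-x)
Applying ICs: C₁ = 1/3, C₂ = 8/3
Particular solution: y = (1/3)e^(2x) + (8/3)e^(-x)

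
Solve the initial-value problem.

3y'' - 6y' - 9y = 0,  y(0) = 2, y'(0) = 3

General solution: y = C₁e^(3x) + C₂e^(-x)
Applying ICs: C₁ = 5/4, C₂ = 3/4
Particular solution: y = (5/4)e^(3x) + (3/4)e^(-x)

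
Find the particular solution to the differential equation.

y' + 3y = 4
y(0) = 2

General solution: y = 4/3 + Ce^(-3x)
Applying y(0) = 2: C = 2 - 4/3 = 2/3
Particular solution: y = 4/3 + (2/3)e^(-3x)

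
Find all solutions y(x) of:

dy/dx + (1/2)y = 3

Using integrating factor method:

General solution: y = 6 + Ce^(-x/2)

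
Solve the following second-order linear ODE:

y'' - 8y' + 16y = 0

Characteristic equation: r² - 8r + 16 = 0
Factored: (r - 4)² = 0
Repeated root: r = 4
General solution: y = (C₁ + C₂x)e^(4x)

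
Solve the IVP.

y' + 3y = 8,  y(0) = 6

General solution: y = 8/3 + Ce^(-3x)
Applying y(0) = 6: C = 6 - 8/3 = 10/3
Particular solution: y = 8/3 + (10/3)e^(-3x)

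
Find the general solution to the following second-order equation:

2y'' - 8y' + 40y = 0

Characteristic equation: 2r² - 8r + 40 = 0
Divide by 2: r² - 4r + 20 = 0
Roots: r = 2 ± 4i (complex conjugates)
General solution: y = e^(2x)(C₁cos(4x) + C₂sin(4x))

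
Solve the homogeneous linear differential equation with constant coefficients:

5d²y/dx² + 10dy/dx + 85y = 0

Characteristic equation: 5r² + 10r + 85 = 0
Divide by 5: r² + 2r + 17 = 0
Roots: r = -1 ± 4i (complex conjugates)
General solution: y = e^(-x)(C₁cos(4x) + C₂sin(4x))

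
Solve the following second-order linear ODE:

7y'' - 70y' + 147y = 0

Characteristic equation: 7r² - 70r + 147 = 0
Divide by 7: r² - 10r + 21 = 0
Roots: r = 3, 7 (distinct real)
General solution: y = C₁e^(3x) + C₂e^(7x)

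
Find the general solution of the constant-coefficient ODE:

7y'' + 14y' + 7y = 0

Characteristic equation: 7r² + 14r + 7 = 0
Divide by 7: r² + 2r + 1 = 0
Factored: (r + 1)² = 0
Repeated root: r = -1
General solution: y = (C₁ + C₂x)e^(-x)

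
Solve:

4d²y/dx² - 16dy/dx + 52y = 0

Characteristic equation: 4r² - 16r + 52 = 0
Divide by 4: r² - 4r + 13 = 0
Roots: r = 2 ± 3i (complex conjugates)
General solution: y = e^(2x)(C₁cos(3x) + C₂sin(3x))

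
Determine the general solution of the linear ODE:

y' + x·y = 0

Using integrating factor method:

General solution: y = Ce^(-x^2/2)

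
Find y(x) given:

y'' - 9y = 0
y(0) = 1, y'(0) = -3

General solution: y = C₁e^(3x) + C₂e^(-3x)
Applying ICs: C₁ = 0, C₂ = 1
Particular solution: y = e^(-3x)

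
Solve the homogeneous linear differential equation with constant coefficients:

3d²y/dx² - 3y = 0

Characteristic equation: 3r² - 3 = 0
Divide by 3: r² - 1 = 0
Roots: r = 1, -1 (distinct real)
General solution: y = C₁e^x + C₂e^(-x)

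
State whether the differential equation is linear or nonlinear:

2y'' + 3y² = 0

Nonlinear (y² term)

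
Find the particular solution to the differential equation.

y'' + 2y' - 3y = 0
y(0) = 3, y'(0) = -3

General solution: y = C₁e^x + C₂e^(-3x)
Applying ICs: C₁ = 3/2, C₂ = 3/2
Particular solution: y = (3/2)e^x + (3/2)e^(-3x)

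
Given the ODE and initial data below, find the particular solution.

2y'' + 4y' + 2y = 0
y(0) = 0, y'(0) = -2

General solution: y = (C₁ + C₂x)e^(-x)
Repeated root r = -1
Applying ICs: C₁ = 0, C₂ = -2
Particular solution: y = -2xe^(-x)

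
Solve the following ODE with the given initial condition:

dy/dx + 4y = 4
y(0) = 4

General solution: y = 1 + Ce^(-4x)
Applying y(0) = 4: C = 4 - 1 = 3
Particular solution: y = 1 + 3e^(-4x)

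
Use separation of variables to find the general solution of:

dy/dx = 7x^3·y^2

Separating variables and integrating:
-1/y = 7x^4/4 + C

General solution: y^-1 = (-7/4)x^4 + C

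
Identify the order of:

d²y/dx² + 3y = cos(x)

The order is 2 (highest derivative is of order 2).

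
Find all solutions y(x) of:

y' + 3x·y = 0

Using integrating factor method:

General solution: y = Ce^(-3x^2/2)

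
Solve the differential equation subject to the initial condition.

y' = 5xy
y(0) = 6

General solution: y = Ce^(5x²/2)
Applying IC y(0) = 6:
Particular solution: y = 6e^(5x²/2)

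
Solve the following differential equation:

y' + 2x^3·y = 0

Using integrating factor method:

General solution: y = Ce^(-x^4/2)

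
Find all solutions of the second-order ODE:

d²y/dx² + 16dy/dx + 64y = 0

Characteristic equation: r² + 16r + 64 = 0
Factored: (r + 8)² = 0
Repeated root: r = -8
General solution: y = (C₁ + C₂x)e^(-8x)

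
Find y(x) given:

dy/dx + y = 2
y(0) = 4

General solution: y = 2 + Ce^(-x)
Applying y(0) = 4: C = 4 - 2 = 2
Particular solution: y = 2 + 2e^(-x)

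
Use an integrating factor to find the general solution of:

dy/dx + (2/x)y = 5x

Using integrating factor method:

General solution: y = (5/4)x^2 + Cx^(-2)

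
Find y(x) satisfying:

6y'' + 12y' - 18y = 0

Characteristic equation: 6r² + 12r - 18 = 0
Divide by 6: r² + 2r - 3 = 0
Roots: r = 1, -3 (distinct real)
General solution: y = C₁e^x + C₂e^(-3x)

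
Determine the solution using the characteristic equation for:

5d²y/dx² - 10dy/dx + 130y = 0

Characteristic equation: 5r² - 10r + 130 = 0
Divide by 5: r² - 2r + 26 = 0
Roots: r = 1 ± 5i (complex conjugates)
General solution: y = e^x(C₁cos(5x) + C₂sin(5x))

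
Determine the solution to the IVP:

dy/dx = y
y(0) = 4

General solution: y = Ce^x
Applying IC y(0) = 4:
Particular solution: y = 4e^x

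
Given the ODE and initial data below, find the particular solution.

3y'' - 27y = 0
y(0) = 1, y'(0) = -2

General solution: y = C₁e^(3x) + C₂e^(-3x)
Applying ICs: C₁ = 1/6, C₂ = 5/6
Particular solution: y = (1/6)e^(3x) + (5/6)e^(-3x)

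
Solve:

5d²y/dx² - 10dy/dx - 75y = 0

Characteristic equation: 5r² - 10r - 75 = 0
Divide by 5: r² - 2r - 15 = 0
Roots: r = 5, -3 (distinct real)
General solution: y = C₁e^(5x) + C₂e^(-3x)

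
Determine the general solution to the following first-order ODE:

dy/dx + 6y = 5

Using integrating factor method:

General solution: y = 5/6 + Ce^(-6x)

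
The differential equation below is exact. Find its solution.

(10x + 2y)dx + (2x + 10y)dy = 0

Verify exactness: ∂M/∂y = ∂N/∂x ✓
Find F(x,y) such that ∂F/∂x = M, ∂F/∂y = N
Solution: 5x² + 2xy + 5y² = C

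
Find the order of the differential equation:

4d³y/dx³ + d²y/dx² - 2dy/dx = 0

The order is 3 (highest derivative is of order 3).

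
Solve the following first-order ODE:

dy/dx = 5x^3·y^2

Separating variables and integrating:
-1/y = 5x^4/4 + C

General solution: y^-1 = (-5/4)x^4 + C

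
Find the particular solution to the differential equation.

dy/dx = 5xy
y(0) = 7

General solution: y = Ce^(5x²/2)
Applying IC y(0) = 7:
Particular solution: y = 7e^(5x²/2)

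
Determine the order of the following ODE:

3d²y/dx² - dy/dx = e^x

The order is 2 (highest derivative is of order 2).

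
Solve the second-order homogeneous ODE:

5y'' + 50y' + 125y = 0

Characteristic equation: 5r² + 50r + 125 = 0
Divide by 5: r² + 10r + 25 = 0
Factored: (r + 5)² = 0
Repeated root: r = -5
General solution: y = (C₁ + C₂x)e^(-5x)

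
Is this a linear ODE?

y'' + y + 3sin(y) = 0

No. Nonlinear (sin(y) is nonlinear in y)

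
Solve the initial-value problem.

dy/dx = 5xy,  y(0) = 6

General solution: y = Ce^(5x²/2)
Applying IC y(0) = 6:
Particular solution: y = 6e^(5x²/2)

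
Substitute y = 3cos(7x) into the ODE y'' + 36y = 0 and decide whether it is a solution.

Verification:
y'' = -147cos(7x)
y'' + 36y ≠ 0 (frequency mismatch: got 49 instead of 36)

No, it is not a solution.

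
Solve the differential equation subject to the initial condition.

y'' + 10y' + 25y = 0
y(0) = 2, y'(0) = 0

General solution: y = (C₁ + C₂x)e^(-5x)
Repeated root r = -5
Applying ICs: C₁ = 2, C₂ = 10
Particular solution: y = (2 + 10x)e^(-5x)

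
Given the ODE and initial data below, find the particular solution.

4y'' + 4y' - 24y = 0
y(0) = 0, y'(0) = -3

General solution: y = C₁e^(2x) + C₂e^(-3x)
Applying ICs: C₁ = -3/5, C₂ = 3/5
Particular solution: y = -(3/5)e^(2x) + (3/5)e^(-3x)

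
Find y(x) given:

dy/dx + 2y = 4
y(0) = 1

General solution: y = 2 + Ce^(-2x)
Applying y(0) = 1: C = 1 - 2 = -1
Particular solution: y = 2 - e^(-2x)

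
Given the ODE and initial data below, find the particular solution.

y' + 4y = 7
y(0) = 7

General solution: y = 7/4 + Ce^(-4x)
Applying y(0) = 7: C = 7 - 7/4 = 21/4
Particular solution: y = 7/4 + (21/4)e^(-4x)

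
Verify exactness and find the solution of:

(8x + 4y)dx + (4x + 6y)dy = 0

Verify exactness: ∂M/∂y = ∂N/∂x ✓
Find F(x,y) such that ∂F/∂x = M, ∂F/∂y = N
Solution: 4x² + 4xy + 3y² = C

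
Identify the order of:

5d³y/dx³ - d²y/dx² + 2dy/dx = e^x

The order is 3 (highest derivative is of order 3).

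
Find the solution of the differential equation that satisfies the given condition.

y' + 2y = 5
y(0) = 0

General solution: y = 5/2 + Ce^(-2x)
Applying y(0) = 0: C = 0 - 5/2 = -5/2
Particular solution: y = 5/2 - (5/2)e^(-2x)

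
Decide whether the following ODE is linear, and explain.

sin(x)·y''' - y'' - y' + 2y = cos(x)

Linear (y and its derivatives appear to the first power only, no products of y terms)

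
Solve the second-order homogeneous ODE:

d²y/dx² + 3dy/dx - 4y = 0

Characteristic equation: r² + 3r - 4 = 0
Roots: r = 1, -4 (distinct real)
General solution: y = C₁e^x + C₂e^(-4x)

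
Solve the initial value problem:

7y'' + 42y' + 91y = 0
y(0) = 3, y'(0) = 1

General solution: y = e^(-3x)(C₁cos(2x) + C₂sin(2x))
Complex roots r = -3 ± 2i
Applying ICs: C₁ = 3, C₂ = 5
Particular solution: y = e^(-3x)(3cos(2x) + 5sin(2x))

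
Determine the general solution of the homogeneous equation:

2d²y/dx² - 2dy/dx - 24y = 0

Characteristic equation: 2r² - 2r - 24 = 0
Divide by 2: r² - r - 12 = 0
Roots: r = 4, -3 (distinct real)
General solution: y = C₁e^(4x) + C₂e^(-3x)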